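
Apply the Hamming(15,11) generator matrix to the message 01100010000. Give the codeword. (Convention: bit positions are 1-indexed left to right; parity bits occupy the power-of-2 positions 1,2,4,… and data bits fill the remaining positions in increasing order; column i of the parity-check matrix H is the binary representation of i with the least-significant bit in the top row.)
Codeword c = d · G (mod 2), d = 01100010000:
  c[0] = d·G[:,0] = (01100010000)·(11011010101) mod 2 = 0+1+0+0+0+0+1+0+0+0+0 mod 2 = 0
  c[1] = d·G[:,1] = (01100010000)·(10110110011) mod 2 = 0+0+1+0+0+0+1+0+0+0+0 mod 2 = 0
  c[2] = d·G[:,2] = (01100010000)·(10000000000) mod 2 = 0+0+0+0+0+0+0+0+0+0+0 mod 2 = 0
  c[3] = d·G[:,3] = (01100010000)·(01110001111) mod 2 = 0+1+1+0+0+0+0+0+0+0+0 mod 2 = 0
  c[4] = d·G[:,4] = (01100010000)·(01000000000) mod 2 = 0+1+0+0+0+0+0+0+0+0+0 mod 2 = 1
  c[5] = d·G[:,5] = (01100010000)·(00100000000) mod 2 = 0+0+1+0+0+0+0+0+0+0+0 mod 2 = 1
  c[6] = d·G[:,6] = (01100010000)·(00010000000) mod 2 = 0+0+0+0+0+0+0+0+0+0+0 mod 2 = 0
  c[7] = d·G[:,7] = (01100010000)·(00001111111) mod 2 = 0+0+0+0+0+0+1+0+0+0+0 mod 2 = 1
  c[8] = d·G[:,8] = (01100010000)·(00001000000) mod 2 = 0+0+0+0+0+0+0+0+0+0+0 mod 2 = 0
  c[9] = d·G[:,9] = (01100010000)·(00000100000) mod 2 = 0+0+0+0+0+0+0+0+0+0+0 mod 2 = 0
  c[10] = d·G[:,10] = (01100010000)·(00000010000) mod 2 = 0+0+0+0+0+0+1+0+0+0+0 mod 2 = 1
  c[11] = d·G[:,11] = (01100010000)·(00000001000) mod 2 = 0+0+0+0+0+0+0+0+0+0+0 mod 2 = 0
  c[12] = d·G[:,12] = (01100010000)·(00000000100) mod 2 = 0+0+0+0+0+0+0+0+0+0+0 mod 2 = 0
  c[13] = d·G[:,13] = (01100010000)·(00000000010) mod 2 = 0+0+0+0+0+0+0+0+0+0+0 mod 2 = 0
  c[14] = d·G[:,14] = (01100010000)·(00000000001) mod 2 = 0+0+0+0+0+0+0+0+0+0+0 mod 2 = 0
Codeword = 000011010010000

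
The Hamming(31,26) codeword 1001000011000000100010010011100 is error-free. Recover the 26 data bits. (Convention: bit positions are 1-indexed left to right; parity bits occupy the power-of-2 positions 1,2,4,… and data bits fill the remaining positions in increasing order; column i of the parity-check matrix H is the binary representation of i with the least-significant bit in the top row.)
Parity bits occupy power-of-2 positions; data bits are at positions {3,5,6,7,9,10,11,12,13,14,15,17,18,19,20,21,22,23,24,25,26,27,28,29,30,31} (1-indexed).
Extract: c[3]=0 c[5]=0 c[6]=0 c[7]=0 c[9]=1 c[10]=1 c[11]=0 c[12]=0 c[13]=0 c[14]=0 c[15]=0 c[17]=1 c[18]=0 c[19]=0 c[20]=0 c[21]=1 c[22]=0 c[23]=0 c[24]=1 c[25]=0 c[26]=0 c[27]=1 c[28]=1 c[29]=1 c[30]=0 c[31]=0
Data = 00001100000100010010011100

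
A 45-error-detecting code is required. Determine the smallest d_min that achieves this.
Detecting e errors requires d_min ≥ e + 1 = 45 + 1 = 46.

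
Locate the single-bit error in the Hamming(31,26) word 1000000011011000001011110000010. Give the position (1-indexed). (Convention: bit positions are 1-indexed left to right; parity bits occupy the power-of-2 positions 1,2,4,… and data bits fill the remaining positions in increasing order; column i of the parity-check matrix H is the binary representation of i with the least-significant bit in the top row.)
Syndrome s = H · r^T (mod 2), r = 1000000011011000001011110000010:
  s[0] = (1010101010101010101010101010101)·(1000000011011000001011110000010) mod 2 = 1+0+0+0+0+0+0+0+1+0+0+0+1+0+0+0+0+0+1+0+1+0+1+0+0+0+0+0+0+0+0 mod 2 = 0
  s[1] = (0110011001100110011001100110011)·(1000000011011000001011110000010) mod 2 = 0+0+0+0+0+0+0+0+0+1+0+0+0+0+0+0+0+0+1+0+0+1+1+0+0+0+0+0+0+1+0 mod 2 = 1
  s[2] = (0001111000011110000111100001111)·(1000000011011000001011110000010) mod 2 = 0+0+0+0+0+0+0+0+0+0+0+1+1+0+0+0+0+0+0+0+1+1+1+0+0+0+0+0+0+1+0 mod 2 = 0
  s[3] = (0000000111111110000000011111111)·(1000000011011000001011110000010) mod 2 = 0+0+0+0+0+0+0+0+1+1+0+1+1+0+0+0+0+0+0+0+0+0+0+1+0+0+0+0+0+1+0 mod 2 = 0
  s[4] = (0000000000000001111111111111111)·(1000000011011000001011110000010) mod 2 = 0+0+0+0+0+0+0+0+0+0+0+0+0+0+0+0+0+0+1+0+1+1+1+1+0+0+0+0+0+1+0 mod 2 = 0
Syndrome = 01000
Column i of H is the binary representation of i, so the syndrome is the binary index of the flipped bit.
Read s = 01000 with s[0] as LSB: 0·2^0 + 1·2^1 + 0·2^2 + 0·2^3 + 0·2^4 = 2.
Error is at bit position 2.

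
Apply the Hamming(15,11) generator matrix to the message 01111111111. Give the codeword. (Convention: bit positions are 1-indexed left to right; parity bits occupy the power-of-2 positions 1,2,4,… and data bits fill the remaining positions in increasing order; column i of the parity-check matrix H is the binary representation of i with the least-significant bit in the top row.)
Codeword c = d · G (mod 2), d = 01111111111:
  c[0] = d·G[:,0] = (01111111111)·(11011010101) mod 2 = 0+1+0+1+1+0+1+0+1+0+1 mod 2 = 0
  c[1] = d·G[:,1] = (01111111111)·(10110110011) mod 2 = 0+0+1+1+0+1+1+0+0+1+1 mod 2 = 0
  c[2] = d·G[:,2] = (01111111111)·(10000000000) mod 2 = 0+0+0+0+0+0+0+0+0+0+0 mod 2 = 0
  c[3] = d·G[:,3] = (01111111111)·(01110001111) mod 2 = 0+1+1+1+0+0+0+1+1+1+1 mod 2 = 1
  c[4] = d·G[:,4] = (01111111111)·(01000000000) mod 2 = 0+1+0+0+0+0+0+0+0+0+0 mod 2 = 1
  c[5] = d·G[:,5] = (01111111111)·(00100000000) mod 2 = 0+0+1+0+0+0+0+0+0+0+0 mod 2 = 1
  c[6] = d·G[:,6] = (01111111111)·(00010000000) mod 2 = 0+0+0+1+0+0+0+0+0+0+0 mod 2 = 1
  c[7] = d·G[:,7] = (01111111111)·(00001111111) mod 2 = 0+0+0+0+1+1+1+1+1+1+1 mod 2 = 1
  c[8] = d·G[:,8] = (01111111111)·(00001000000) mod 2 = 0+0+0+0+1+0+0+0+0+0+0 mod 2 = 1
  c[9] = d·G[:,9] = (01111111111)·(00000100000) mod 2 = 0+0+0+0+0+1+0+0+0+0+0 mod 2 = 1
  c[10] = d·G[:,10] = (01111111111)·(00000010000) mod 2 = 0+0+0+0+0+0+1+0+0+0+0 mod 2 = 1
  c[11] = d·G[:,11] = (01111111111)·(00000001000) mod 2 = 0+0+0+0+0+0+0+1+0+0+0 mod 2 = 1
  c[12] = d·G[:,12] = (01111111111)·(00000000100) mod 2 = 0+0+0+0+0+0+0+0+1+0+0 mod 2 = 1
  c[13] = d·G[:,13] = (01111111111)·(00000000010) mod 2 = 0+0+0+0+0+0+0+0+0+1+0 mod 2 = 1
  c[14] = d·G[:,14] = (01111111111)·(00000000001) mod 2 = 0+0+0+0+0+0+0+0+0+0+1 mod 2 = 1
Codeword = 000111111111111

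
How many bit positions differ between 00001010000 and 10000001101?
XOR = 10001011101, count of 1s = 6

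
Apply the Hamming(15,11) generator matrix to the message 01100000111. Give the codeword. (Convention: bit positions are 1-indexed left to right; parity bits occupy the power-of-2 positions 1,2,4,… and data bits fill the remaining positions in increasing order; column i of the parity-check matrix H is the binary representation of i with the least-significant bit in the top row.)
Codeword c = d · G (mod 2), d = 01100000111:
  c[0] = d·G[:,0] = (01100000111)·(11011010101) mod 2 = 0+1+0+0+0+0+0+0+1+0+1 mod 2 = 1
  c[1] = d·G[:,1] = (01100000111)·(10110110011) mod 2 = 0+0+1+0+0+0+0+0+0+1+1 mod 2 = 1
  c[2] = d·G[:,2] = (01100000111)·(10000000000) mod 2 = 0+0+0+0+0+0+0+0+0+0+0 mod 2 = 0
  c[3] = d·G[:,3] = (01100000111)·(01110001111) mod 2 = 0+1+1+0+0+0+0+0+1+1+1 mod 2 = 1
  c[4] = d·G[:,4] = (01100000111)·(01000000000) mod 2 = 0+1+0+0+0+0+0+0+0+0+0 mod 2 = 1
  c[5] = d·G[:,5] = (01100000111)·(00100000000) mod 2 = 0+0+1+0+0+0+0+0+0+0+0 mod 2 = 1
  c[6] = d·G[:,6] = (01100000111)·(00010000000) mod 2 = 0+0+0+0+0+0+0+0+0+0+0 mod 2 = 0
  c[7] = d·G[:,7] = (01100000111)·(00001111111) mod 2 = 0+0+0+0+0+0+0+0+1+1+1 mod 2 = 1
  c[8] = d·G[:,8] = (01100000111)·(00001000000) mod 2 = 0+0+0+0+0+0+0+0+0+0+0 mod 2 = 0
  c[9] = d·G[:,9] = (01100000111)·(00000100000) mod 2 = 0+0+0+0+0+0+0+0+0+0+0 mod 2 = 0
  c[10] = d·G[:,10] = (01100000111)·(00000010000) mod 2 = 0+0+0+0+0+0+0+0+0+0+0 mod 2 = 0
  c[11] = d·G[:,11] = (01100000111)·(00000001000) mod 2 = 0+0+0+0+0+0+0+0+0+0+0 mod 2 = 0
  c[12] = d·G[:,12] = (01100000111)·(00000000100) mod 2 = 0+0+0+0+0+0+0+0+1+0+0 mod 2 = 1
  c[13] = d·G[:,13] = (01100000111)·(00000000010) mod 2 = 0+0+0+0+0+0+0+0+0+1+0 mod 2 = 1
  c[14] = d·G[:,14] = (01100000111)·(00000000001) mod 2 = 0+0+0+0+0+0+0+0+0+0+1 mod 2 = 1
Codeword = 110111010000111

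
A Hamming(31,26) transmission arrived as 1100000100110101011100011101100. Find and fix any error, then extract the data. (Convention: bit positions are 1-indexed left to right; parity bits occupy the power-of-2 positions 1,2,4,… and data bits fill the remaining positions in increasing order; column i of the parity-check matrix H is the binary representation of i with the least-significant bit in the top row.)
Syndrome s = H · r^T (mod 2), r = 1100000100110101011100011101100:
  s[0] = (1010101010101010101010101010101)·(1100000100110101011100011101100) mod 2 = 1+0+0+0+0+0+0+0+0+0+1+0+0+0+0+0+0+0+1+0+0+0+0+0+1+0+0+0+1+0+0 mod 2 = 1
  s[1] = (0110011001100110011001100110011)·(1100000100110101011100011101100) mod 2 = 0+1+0+0+0+0+0+0+0+0+1+0+0+1+0+0+0+1+1+0+0+0+0+0+0+1+0+0+0+0+0 mod 2 = 0
  s[2] = (0001111000011110000111100001111)·(1100000100110101011100011101100) mod 2 = 0+0+0+0+0+0+0+0+0+0+0+1+0+1+0+0+0+0+0+1+0+0+0+0+0+0+0+1+1+0+0 mod 2 = 1
  s[3] = (0000000111111110000000011111111)·(1100000100110101011100011101100) mod 2 = 0+0+0+0+0+0+0+1+0+0+1+1+0+1+0+0+0+0+0+0+0+0+0+1+1+1+0+1+1+0+0 mod 2 = 1
  s[4] = (0000000000000001111111111111111)·(1100000100110101011100011101100) mod 2 = 0+0+0+0+0+0+0+0+0+0+0+0+0+0+0+1+0+1+1+1+0+0+0+1+1+1+0+1+1+0+0 mod 2 = 1
Syndrome = 10111
Column 29 of H equals this syndrome → error at bit 29 (1-indexed).
Flip bit 29: 1100000100110101011100011101100 → 1100000100110101011100011101000
Extract data bits at positions {3,5,6,7,9,10,11,12,13,14,15,17,18,19,20,21,22,23,24,25,26,27,28,29,30,31}: 00000011010011100011101000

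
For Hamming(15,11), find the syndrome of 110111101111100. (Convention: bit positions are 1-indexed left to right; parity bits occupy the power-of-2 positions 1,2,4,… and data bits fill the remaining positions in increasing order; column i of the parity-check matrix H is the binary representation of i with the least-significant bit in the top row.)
Syndrome s = H · r^T (mod 2), r = 110111101111100:
  s[0] = (101010101010101)·(110111101111100) mod 2 = 1+0+0+0+1+0+1+0+1+0+1+0+1+0+0 mod 2 = 0
  s[1] = (011001100110011)·(110111101111100) mod 2 = 0+1+0+0+0+1+1+0+0+1+1+0+0+0+0 mod 2 = 1
  s[2] = (000111100001111)·(110111101111100) mod 2 = 0+0+0+1+1+1+1+0+0+0+0+1+1+0+0 mod 2 = 0
  s[3] = (000000011111111)·(110111101111100) mod 2 = 0+0+0+0+0+0+0+0+1+1+1+1+1+0+0 mod 2 = 1
Syndrome = 0101
Non-zero syndrome: error at position 10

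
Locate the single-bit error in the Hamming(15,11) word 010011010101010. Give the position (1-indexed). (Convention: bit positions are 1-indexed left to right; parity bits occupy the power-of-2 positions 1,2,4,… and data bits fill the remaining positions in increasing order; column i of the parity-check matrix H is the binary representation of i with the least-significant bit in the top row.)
Syndrome s = H · r^T (mod 2), r = 010011010101010:
  s[0] = (101010101010101)·(010011010101010) mod 2 = 0+0+0+0+1+0+0+0+0+0+0+0+0+0+0 mod 2 = 1
  s[1] = (011001100110011)·(010011010101010) mod 2 = 0+1+0+0+0+1+0+0+0+1+0+0+0+1+0 mod 2 = 0
  s[2] = (000111100001111)·(010011010101010) mod 2 = 0+0+0+0+1+1+0+0+0+0+0+1+0+1+0 mod 2 = 0
  s[3] = (000000011111111)·(010011010101010) mod 2 = 0+0+0+0+0+0+0+1+0+1+0+1+0+1+0 mod 2 = 0
Syndrome = 1000
Column i of H is the binary representation of i, so the syndrome is the binary index of the flipped bit.
Read s = 1000 with s[0] as LSB: 1·2^0 + 0·2^1 + 0·2^2 + 0·2^3 = 1.
Error is at bit position 1.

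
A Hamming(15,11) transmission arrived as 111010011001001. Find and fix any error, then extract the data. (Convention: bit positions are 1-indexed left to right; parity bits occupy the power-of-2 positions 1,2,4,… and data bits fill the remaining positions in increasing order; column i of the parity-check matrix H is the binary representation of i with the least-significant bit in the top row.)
Syndrome s = H · r^T (mod 2), r = 111010011001001:
  s[0] = (101010101010101)·(111010011001001) mod 2 = 1+0+1+0+1+0+0+0+1+0+0+0+0+0+1 mod 2 = 1
  s[1] = (011001100110011)·(111010011001001) mod 2 = 0+1+1+0+0+0+0+0+0+0+0+0+0+0+1 mod 2 = 1
  s[2] = (000111100001111)·(111010011001001) mod 2 = 0+0+0+0+1+0+0+0+0+0+0+1+0+0+1 mod 2 = 1
  s[3] = (000000011111111)·(111010011001001) mod 2 = 0+0+0+0+0+0+0+1+1+0+0+1+0+0+1 mod 2 = 0
Syndrome = 1110
Column 7 of H equals this syndrome → error at bit 7 (1-indexed).
Flip bit 7: 111010011001001 → 111010111001001
Extract data bits at positions {3,5,6,7,9,10,11,12,13,14,15}: 11011001001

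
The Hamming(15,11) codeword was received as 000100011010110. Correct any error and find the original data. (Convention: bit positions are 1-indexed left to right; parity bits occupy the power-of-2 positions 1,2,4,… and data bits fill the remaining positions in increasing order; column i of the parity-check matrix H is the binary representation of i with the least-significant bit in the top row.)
Syndrome s = H · r^T (mod 2), r = 000100011010110:
  s[0] = (101010101010101)·(000100011010110) mod 2 = 0+0+0+0+0+0+0+0+1+0+1+0+1+0+0 mod 2 = 1
  s[1] = (011001100110011)·(000100011010110) mod 2 = 0+0+0+0+0+0+0+0+0+0+1+0+0+1+0 mod 2 = 0
  s[2] = (000111100001111)·(000100011010110) mod 2 = 0+0+0+1+0+0+0+0+0+0+0+0+1+1+0 mod 2 = 1
  s[3] = (000000011111111)·(000100011010110) mod 2 = 0+0+0+0+0+0+0+1+1+0+1+0+1+1+0 mod 2 = 1
Syndrome = 1011
Column 13 of H equals this syndrome → error at bit 13 (1-indexed).
Flip bit 13: 000100011010110 → 000100011010010
Extract data bits at positions {3,5,6,7,9,10,11,12,13,14,15}: 00001010010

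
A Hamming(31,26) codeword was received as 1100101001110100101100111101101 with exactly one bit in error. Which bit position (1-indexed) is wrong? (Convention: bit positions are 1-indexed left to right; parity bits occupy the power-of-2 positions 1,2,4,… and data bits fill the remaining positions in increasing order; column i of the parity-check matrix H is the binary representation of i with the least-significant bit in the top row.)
Syndrome s = H · r^T (mod 2), r = 1100101001110100101100111101101:
  s[0] = (1010101010101010101010101010101)·(1100101001110100101100111101101) mod 2 = 1+0+0+0+1+0+1+0+0+0+1+0+0+0+0+0+1+0+1+0+0+0+1+0+1+0+0+0+1+0+1 mod 2 = 0
  s[1] = (0110011001100110011001100110011)·(1100101001110100101100111101101) mod 2 = 0+1+0+0+0+0+1+0+0+1+1+0+0+1+0+0+0+0+1+0+0+0+1+0+0+1+0+0+0+0+1 mod 2 = 1
  s[2] = (0001111000011110000111100001111)·(1100101001110100101100111101101) mod 2 = 0+0+0+0+1+0+1+0+0+0+0+1+0+1+0+0+0+0+0+1+0+0+1+0+0+0+0+1+1+0+1 mod 2 = 1
  s[3] = (0000000111111110000000011111111)·(1100101001110100101100111101101) mod 2 = 0+0+0+0+0+0+0+0+0+1+1+1+0+1+0+0+0+0+0+0+0+0+0+1+1+1+0+1+1+0+1 mod 2 = 0
  s[4] = (0000000000000001111111111111111)·(1100101001110100101100111101101) mod 2 = 0+0+0+0+0+0+0+0+0+0+0+0+0+0+0+0+1+0+1+1+0+0+1+1+1+1+0+1+1+0+1 mod 2 = 0
Syndrome = 01100
Column i of H is the binary representation of i, so the syndrome is the binary index of the flipped bit.
Read s = 01100 with s[0] as LSB: 0·2^0 + 1·2^1 + 1·2^2 + 0·2^3 + 0·2^4 = 6.
Error is at bit position 6.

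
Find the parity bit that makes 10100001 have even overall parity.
Sum of data bits: 1+0+1+0+0+0+0+1 = 3.
3 mod 2 = 1, so parity bit = 1.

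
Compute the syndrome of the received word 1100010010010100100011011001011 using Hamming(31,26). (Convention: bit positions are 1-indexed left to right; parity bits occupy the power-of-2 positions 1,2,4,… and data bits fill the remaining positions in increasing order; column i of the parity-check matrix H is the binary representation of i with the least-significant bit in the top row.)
Syndrome s = H · r^T (mod 2), r = 1100010010010100100011011001011:
  s[0] = (1010101010101010101010101010101)·(1100010010010100100011011001011) mod 2 = 1+0+0+0+0+0+0+0+1+0+0+0+0+0+0+0+1+0+0+0+1+0+0+0+1+0+0+0+0+0+1 mod 2 = 0
  s[1] = (0110011001100110011001100110011)·(1100010010010100100011011001011) mod 2 = 0+1+0+0+0+1+0+0+0+0+0+0+0+1+0+0+0+0+0+0+0+1+0+0+0+0+0+0+0+1+1 mod 2 = 0
  s[2] = (0001111000011110000111100001111)·(1100010010010100100011011001011) mod 2 = 0+0+0+0+0+1+0+0+0+0+0+1+0+1+0+0+0+0+0+0+1+1+0+0+0+0+0+1+0+1+1 mod 2 = 0
  s[3] = (0000000111111110000000011111111)·(1100010010010100100011011001011) mod 2 = 0+0+0+0+0+0+0+0+1+0+0+1+0+1+0+0+0+0+0+0+0+0+0+1+1+0+0+1+0+1+1 mod 2 = 0
  s[4] = (0000000000000001111111111111111)·(1100010010010100100011011001011) mod 2 = 0+0+0+0+0+0+0+0+0+0+0+0+0+0+0+0+1+0+0+0+1+1+0+1+1+0+0+1+0+1+1 mod 2 = 0
Syndrome = 00000
s = 0: no error detected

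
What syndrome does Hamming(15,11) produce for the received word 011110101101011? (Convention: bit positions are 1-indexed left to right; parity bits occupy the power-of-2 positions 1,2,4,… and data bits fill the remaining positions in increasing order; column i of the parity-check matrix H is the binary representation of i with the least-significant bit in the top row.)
Syndrome s = H · r^T (mod 2), r = 011110101101011:
  s[0] = (101010101010101)·(011110101101011) mod 2 = 0+0+1+0+1+0+1+0+1+0+0+0+0+0+1 mod 2 = 1
  s[1] = (011001100110011)·(011110101101011) mod 2 = 0+1+1+0+0+0+1+0+0+1+0+0+0+1+1 mod 2 = 0
  s[2] = (000111100001111)·(011110101101011) mod 2 = 0+0+0+1+1+0+1+0+0+0+0+1+0+1+1 mod 2 = 0
  s[3] = (000000011111111)·(011110101101011) mod 2 = 0+0+0+0+0+0+0+0+1+1+0+1+0+1+1 mod 2 = 1
Syndrome = 1001
Non-zero syndrome: error at position 9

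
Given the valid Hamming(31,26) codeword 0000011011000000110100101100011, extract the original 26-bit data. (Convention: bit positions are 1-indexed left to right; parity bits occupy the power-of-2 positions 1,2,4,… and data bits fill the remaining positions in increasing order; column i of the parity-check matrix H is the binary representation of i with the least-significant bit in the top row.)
Parity bits occupy power-of-2 positions; data bits are at positions {3,5,6,7,9,10,11,12,13,14,15,17,18,19,20,21,22,23,24,25,26,27,28,29,30,31} (1-indexed).
Extract: c[3]=0 c[5]=0 c[6]=1 c[7]=1 c[9]=1 c[10]=1 c[11]=0 c[12]=0 c[13]=0 c[14]=0 c[15]=0 c[17]=1 c[18]=1 c[19]=0 c[20]=1 c[21]=0 c[22]=0 c[23]=1 c[24]=0 c[25]=1 c[26]=1 c[27]=0 c[28]=0 c[29]=0 c[30]=1 c[31]=1
Data = 00111100000110100101100011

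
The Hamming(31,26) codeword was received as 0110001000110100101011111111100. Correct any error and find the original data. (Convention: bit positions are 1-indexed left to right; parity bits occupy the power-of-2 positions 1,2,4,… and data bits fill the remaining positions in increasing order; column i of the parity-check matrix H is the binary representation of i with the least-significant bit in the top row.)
Syndrome s = H · r^T (mod 2), r = 0110001000110100101011111111100:
  s[0] = (1010101010101010101010101010101)·(0110001000110100101011111111100) mod 2 = 0+0+1+0+0+0+1+0+0+0+1+0+0+0+0+0+1+0+1+0+1+0+1+0+1+0+1+0+1+0+0 mod 2 = 0
  s[1] = (0110011001100110011001100110011)·(0110001000110100101011111111100) mod 2 = 0+1+1+0+0+0+1+0+0+0+1+0+0+1+0+0+0+0+1+0+0+1+1+0+0+1+1+0+0+0+0 mod 2 = 0
  s[2] = (0001111000011110000111100001111)·(0110001000110100101011111111100) mod 2 = 0+0+0+0+0+0+1+0+0+0+0+1+0+1+0+0+0+0+0+0+1+1+1+0+0+0+0+1+1+0+0 mod 2 = 0
  s[3] = (0000000111111110000000011111111)·(0110001000110100101011111111100) mod 2 = 0+0+0+0+0+0+0+0+0+0+1+1+0+1+0+0+0+0+0+0+0+0+0+1+1+1+1+1+1+0+0 mod 2 = 1
  s[4] = (0000000000000001111111111111111)·(0110001000110100101011111111100) mod 2 = 0+0+0+0+0+0+0+0+0+0+0+0+0+0+0+0+1+0+1+0+1+1+1+1+1+1+1+1+1+0+0 mod 2 = 1
Syndrome = 00011
Column 24 of H equals this syndrome → error at bit 24 (1-indexed).
Flip bit 24: 0110001000110100101011111111100 → 0110001000110100101011101111100
Extract data bits at positions {3,5,6,7,9,10,11,12,13,14,15,17,18,19,20,21,22,23,24,25,26,27,28,29,30,31}: 10010011010101011101111100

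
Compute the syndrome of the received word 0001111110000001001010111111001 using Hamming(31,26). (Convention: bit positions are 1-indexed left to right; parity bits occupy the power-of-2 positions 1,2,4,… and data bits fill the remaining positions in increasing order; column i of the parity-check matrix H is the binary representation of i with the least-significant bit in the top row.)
Syndrome s = H · r^T (mod 2), r = 0001111110000001001010111111001:
  s[0] = (1010101010101010101010101010101)·(0001111110000001001010111111001) mod 2 = 0+0+0+0+1+0+1+0+1+0+0+0+0+0+0+0+0+0+1+0+1+0+1+0+1+0+1+0+0+0+1 mod 2 = 1
  s[1] = (0110011001100110011001100110011)·(0001111110000001001010111111001) mod 2 = 0+0+0+0+0+1+1+0+0+0+0+0+0+0+0+0+0+0+1+0+0+0+1+0+0+1+1+0+0+0+1 mod 2 = 1
  s[2] = (0001111000011110000111100001111)·(0001111110000001001010111111001) mod 2 = 0+0+0+1+1+1+1+0+0+0+0+0+0+0+0+0+0+0+0+0+1+0+1+0+0+0+0+1+0+0+1 mod 2 = 0
  s[3] = (0000000111111110000000011111111)·(0001111110000001001010111111001) mod 2 = 0+0+0+0+0+0+0+1+1+0+0+0+0+0+0+0+0+0+0+0+0+0+0+1+1+1+1+1+0+0+1 mod 2 = 0
  s[4] = (0000000000000001111111111111111)·(0001111110000001001010111111001) mod 2 = 0+0+0+0+0+0+0+0+0+0+0+0+0+0+0+1+0+0+1+0+1+0+1+1+1+1+1+1+0+0+1 mod 2 = 0
Syndrome = 11000
Non-zero syndrome: error at position 3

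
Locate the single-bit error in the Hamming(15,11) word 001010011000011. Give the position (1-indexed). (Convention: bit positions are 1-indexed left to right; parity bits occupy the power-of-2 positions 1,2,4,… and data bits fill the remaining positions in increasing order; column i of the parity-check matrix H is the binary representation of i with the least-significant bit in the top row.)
Syndrome s = H · r^T (mod 2), r = 001010011000011:
  s[0] = (101010101010101)·(001010011000011) mod 2 = 0+0+1+0+1+0+0+0+1+0+0+0+0+0+1 mod 2 = 0
  s[1] = (011001100110011)·(001010011000011) mod 2 = 0+0+1+0+0+0+0+0+0+0+0+0+0+1+1 mod 2 = 1
  s[2] = (000111100001111)·(001010011000011) mod 2 = 0+0+0+0+1+0+0+0+0+0+0+0+0+1+1 mod 2 = 1
  s[3] = (000000011111111)·(001010011000011) mod 2 = 0+0+0+0+0+0+0+1+1+0+0+0+0+1+1 mod 2 = 0
Syndrome = 0110
Column i of H is the binary representation of i, so the syndrome is the binary index of the flipped bit.
Read s = 0110 with s[0] as LSB: 0·2^0 + 1·2^1 + 1·2^2 + 0·2^3 = 6.
Error is at bit position 6.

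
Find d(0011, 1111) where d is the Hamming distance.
XOR = 1100, count of 1s = 2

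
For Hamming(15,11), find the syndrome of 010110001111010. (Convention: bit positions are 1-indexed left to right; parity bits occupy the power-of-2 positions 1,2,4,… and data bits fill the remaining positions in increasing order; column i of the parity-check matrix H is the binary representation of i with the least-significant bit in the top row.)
Syndrome s = H · r^T (mod 2), r = 010110001111010:
  s[0] = (101010101010101)·(010110001111010) mod 2 = 0+0+0+0+1+0+0+0+1+0+1+0+0+0+0 mod 2 = 1
  s[1] = (011001100110011)·(010110001111010) mod 2 = 0+1+0+0+0+0+0+0+0+1+1+0+0+1+0 mod 2 = 0
  s[2] = (000111100001111)·(010110001111010) mod 2 = 0+0+0+1+1+0+0+0+0+0+0+1+0+1+0 mod 2 = 0
  s[3] = (000000011111111)·(010110001111010) mod 2 = 0+0+0+0+0+0+0+0+1+1+1+1+0+1+0 mod 2 = 1
Syndrome = 1001
Non-zero syndrome: error at position 9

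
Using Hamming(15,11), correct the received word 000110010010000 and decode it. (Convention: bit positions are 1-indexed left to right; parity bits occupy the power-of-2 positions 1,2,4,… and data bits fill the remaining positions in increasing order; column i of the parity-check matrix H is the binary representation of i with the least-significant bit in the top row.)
Syndrome s = H · r^T (mod 2), r = 000110010010000:
  s[0] = (101010101010101)·(000110010010000) mod 2 = 0+0+0+0+1+0+0+0+0+0+1+0+0+0+0 mod 2 = 0
  s[1] = (011001100110011)·(000110010010000) mod 2 = 0+0+0+0+0+0+0+0+0+0+1+0+0+0+0 mod 2 = 1
  s[2] = (000111100001111)·(000110010010000) mod 2 = 0+0+0+1+1+0+0+0+0+0+0+0+0+0+0 mod 2 = 0
  s[3] = (000000011111111)·(000110010010000) mod 2 = 0+0+0+0+0+0+0+1+0+0+1+0+0+0+0 mod 2 = 0
Syndrome = 0100
Column 2 of H equals this syndrome → error at bit 2 (1-indexed).
Flip bit 2: 000110010010000 → 010110010010000
Extract data bits at positions {3,5,6,7,9,10,11,12,13,14,15}: 01000010000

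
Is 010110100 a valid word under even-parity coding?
Sum of all bits: 0+1+0+1+1+0+1+0+0 = 4; 4 mod 2 = 0. Result is 0 → valid parity.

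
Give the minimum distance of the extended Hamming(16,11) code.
d_min = 4 (adding an overall parity bit to Hamming(15,11) raises d_min from 3 to 4).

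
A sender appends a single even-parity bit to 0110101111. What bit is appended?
Sum of data bits: 0+1+1+0+1+0+1+1+1+1 = 7.
7 mod 2 = 1, so parity bit = 1.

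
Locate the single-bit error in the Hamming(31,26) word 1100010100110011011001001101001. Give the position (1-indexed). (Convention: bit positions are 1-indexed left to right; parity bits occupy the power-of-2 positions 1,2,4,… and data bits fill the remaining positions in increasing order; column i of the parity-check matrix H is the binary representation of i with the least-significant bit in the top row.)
Syndrome s = H · r^T (mod 2), r = 1100010100110011011001001101001:
  s[0] = (1010101010101010101010101010101)·(1100010100110011011001001101001) mod 2 = 1+0+0+0+0+0+0+0+0+0+1+0+0+0+1+0+0+0+1+0+0+0+0+0+1+0+0+0+0+0+1 mod 2 = 0
  s[1] = (0110011001100110011001100110011)·(1100010100110011011001001101001) mod 2 = 0+1+0+0+0+1+0+0+0+0+1+0+0+0+1+0+0+1+1+0+0+1+0+0+0+1+0+0+0+0+1 mod 2 = 1
  s[2] = (0001111000011110000111100001111)·(1100010100110011011001001101001) mod 2 = 0+0+0+0+0+1+0+0+0+0+0+1+0+0+1+0+0+0+0+0+0+1+0+0+0+0+0+1+0+0+1 mod 2 = 0
  s[3] = (0000000111111110000000011111111)·(1100010100110011011001001101001) mod 2 = 0+0+0+0+0+0+0+1+0+0+1+1+0+0+1+0+0+0+0+0+0+0+0+0+1+1+0+1+0+0+1 mod 2 = 0
  s[4] = (0000000000000001111111111111111)·(1100010100110011011001001101001) mod 2 = 0+0+0+0+0+0+0+0+0+0+0+0+0+0+0+1+0+1+1+0+0+1+0+0+1+1+0+1+0+0+1 mod 2 = 0
Syndrome = 01000
Column i of H is the binary representation of i, so the syndrome is the binary index of the flipped bit.
Read s = 01000 with s[0] as LSB: 0·2^0 + 1·2^1 + 0·2^2 + 0·2^3 + 0·2^4 = 2.
Error is at bit position 2.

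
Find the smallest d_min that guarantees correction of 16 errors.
Correcting t errors requires d_min ≥ 2t + 1 = 2·16 + 1 = 33.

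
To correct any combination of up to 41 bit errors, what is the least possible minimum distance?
Correcting t errors requires d_min ≥ 2t + 1 = 2·41 + 1 = 83.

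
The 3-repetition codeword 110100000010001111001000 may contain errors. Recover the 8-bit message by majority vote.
Split into 3-bit blocks and majority-vote each:
  block 1 = 110: 2 ones, 1 zeros → 1
  block 2 = 100: 1 ones, 2 zeros → 0
  block 3 = 000: 0 ones, 3 zeros → 0
  block 4 = 010: 1 ones, 2 zeros → 0
  block 5 = 001: 1 ones, 2 zeros → 0
  block 6 = 111: 3 ones, 0 zeros → 1
  block 7 = 001: 1 ones, 2 zeros → 0
  block 8 = 000: 0 ones, 3 zeros → 0
Decoded = 10000100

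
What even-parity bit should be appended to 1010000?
Sum of data bits: 1+0+1+0+0+0+0 = 2.
2 mod 2 = 0, so parity bit = 0.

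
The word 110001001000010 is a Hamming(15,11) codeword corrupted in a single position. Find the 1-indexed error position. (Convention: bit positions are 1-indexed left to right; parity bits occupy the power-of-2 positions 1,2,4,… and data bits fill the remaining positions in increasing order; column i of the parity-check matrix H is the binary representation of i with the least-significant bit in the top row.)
Syndrome s = H · r^T (mod 2), r = 110001001000010:
  s[0] = (101010101010101)·(110001001000010) mod 2 = 1+0+0+0+0+0+0+0+1+0+0+0+0+0+0 mod 2 = 0
  s[1] = (011001100110011)·(110001001000010) mod 2 = 0+1+0+0+0+1+0+0+0+0+0+0+0+1+0 mod 2 = 1
  s[2] = (000111100001111)·(110001001000010) mod 2 = 0+0+0+0+0+1+0+0+0+0+0+0+0+1+0 mod 2 = 0
  s[3] = (000000011111111)·(110001001000010) mod 2 = 0+0+0+0+0+0+0+0+1+0+0+0+0+1+0 mod 2 = 0
Syndrome = 0100
Column i of H is the binary representation of i, so the syndrome is the binary index of the flipped bit.
Read s = 0100 with s[0] as LSB: 0·2^0 + 1·2^1 + 0·2^2 + 0·2^3 = 2.
Error is at bit position 2.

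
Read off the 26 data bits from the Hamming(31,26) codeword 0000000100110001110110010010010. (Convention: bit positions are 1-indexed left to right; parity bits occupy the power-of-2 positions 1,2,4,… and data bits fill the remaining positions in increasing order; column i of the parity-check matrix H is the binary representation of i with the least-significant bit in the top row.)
Parity bits occupy power-of-2 positions; data bits are at positions {3,5,6,7,9,10,11,12,13,14,15,17,18,19,20,21,22,23,24,25,26,27,28,29,30,31} (1-indexed).
Extract: c[3]=0 c[5]=0 c[6]=0 c[7]=0 c[9]=0 c[10]=0 c[11]=1 c[12]=1 c[13]=0 c[14]=0 c[15]=0 c[17]=1 c[18]=1 c[19]=0 c[20]=1 c[21]=1 c[22]=0 c[23]=0 c[24]=1 c[25]=0 c[26]=0 c[27]=1 c[28]=0 c[29]=0 c[30]=1 c[31]=0
Data = 00000011000110110010010010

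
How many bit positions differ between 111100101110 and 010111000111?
XOR = 101011101001, count of 1s = 7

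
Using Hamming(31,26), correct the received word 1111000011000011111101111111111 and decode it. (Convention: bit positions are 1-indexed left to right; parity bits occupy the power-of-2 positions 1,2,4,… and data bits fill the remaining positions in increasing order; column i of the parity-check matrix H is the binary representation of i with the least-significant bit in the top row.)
Syndrome s = H · r^T (mod 2), r = 1111000011000011111101111111111:
  s[0] = (1010101010101010101010101010101)·(1111000011000011111101111111111) mod 2 = 1+0+1+0+0+0+0+0+1+0+0+0+0+0+1+0+1+0+1+0+0+0+1+0+1+0+1+0+1+0+1 mod 2 = 1
  s[1] = (0110011001100110011001100110011)·(1111000011000011111101111111111) mod 2 = 0+1+1+0+0+0+0+0+0+1+0+0+0+0+1+0+0+1+1+0+0+1+1+0+0+1+1+0+0+1+1 mod 2 = 0
  s[2] = (0001111000011110000111100001111)·(1111000011000011111101111111111) mod 2 = 0+0+0+1+0+0+0+0+0+0+0+0+0+0+1+0+0+0+0+1+0+1+1+0+0+0+0+1+1+1+1 mod 2 = 1
  s[3] = (0000000111111110000000011111111)·(1111000011000011111101111111111) mod 2 = 0+0+0+0+0+0+0+0+1+1+0+0+0+0+1+0+0+0+0+0+0+0+0+1+1+1+1+1+1+1+1 mod 2 = 1
  s[4] = (0000000000000001111111111111111)·(1111000011000011111101111111111) mod 2 = 0+0+0+0+0+0+0+0+0+0+0+0+0+0+0+1+1+1+1+1+0+1+1+1+1+1+1+1+1+1+1 mod 2 = 1
Syndrome = 10111
Column 29 of H equals this syndrome → error at bit 29 (1-indexed).
Flip bit 29: 1111000011000011111101111111111 → 1111000011000011111101111111011
Extract data bits at positions {3,5,6,7,9,10,11,12,13,14,15,17,18,19,20,21,22,23,24,25,26,27,28,29,30,31}: 10001100001111101111111011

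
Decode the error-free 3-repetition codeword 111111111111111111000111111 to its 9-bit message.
Split into 3-bit blocks: 111 111 111 111 111 111 000 111 111
Data = 111111011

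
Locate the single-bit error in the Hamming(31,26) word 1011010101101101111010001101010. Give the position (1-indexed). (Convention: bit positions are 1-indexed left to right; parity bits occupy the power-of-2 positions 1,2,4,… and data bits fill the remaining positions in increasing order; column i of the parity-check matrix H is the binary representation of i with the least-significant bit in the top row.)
Syndrome s = H · r^T (mod 2), r = 1011010101101101111010001101010:
  s[0] = (1010101010101010101010101010101)·(1011010101101101111010001101010) mod 2 = 1+0+1+0+0+0+0+0+0+0+1+0+1+0+0+0+1+0+1+0+1+0+0+0+1+0+0+0+0+0+0 mod 2 = 0
  s[1] = (0110011001100110011001100110011)·(1011010101101101111010001101010) mod 2 = 0+0+1+0+0+1+0+0+0+1+1+0+0+1+0+0+0+1+1+0+0+0+0+0+0+1+0+0+0+1+0 mod 2 = 1
  s[2] = (0001111000011110000111100001111)·(1011010101101101111010001101010) mod 2 = 0+0+0+1+0+1+0+0+0+0+0+0+1+1+0+0+0+0+0+0+1+0+0+0+0+0+0+1+0+1+0 mod 2 = 1
  s[3] = (0000000111111110000000011111111)·(1011010101101101111010001101010) mod 2 = 0+0+0+0+0+0+0+1+0+1+1+0+1+1+0+0+0+0+0+0+0+0+0+0+1+1+0+1+0+1+0 mod 2 = 1
  s[4] = (0000000000000001111111111111111)·(1011010101101101111010001101010) mod 2 = 0+0+0+0+0+0+0+0+0+0+0+0+0+0+0+1+1+1+1+0+1+0+0+0+1+1+0+1+0+1+0 mod 2 = 1
Syndrome = 01111
Column i of H is the binary representation of i, so the syndrome is the binary index of the flipped bit.
Read s = 01111 with s[0] as LSB: 0·2^0 + 1·2^1 + 1·2^2 + 1·2^3 + 1·2^4 = 30.
Error is at bit position 30.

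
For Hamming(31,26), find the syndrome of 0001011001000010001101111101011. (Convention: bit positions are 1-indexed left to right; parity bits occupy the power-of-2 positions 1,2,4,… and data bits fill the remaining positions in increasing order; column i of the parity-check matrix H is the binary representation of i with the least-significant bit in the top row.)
Syndrome s = H · r^T (mod 2), r = 0001011001000010001101111101011:
  s[0] = (1010101010101010101010101010101)·(0001011001000010001101111101011) mod 2 = 0+0+0+0+0+0+1+0+0+0+0+0+0+0+1+0+0+0+1+0+0+0+1+0+1+0+0+0+0+0+1 mod 2 = 0
  s[1] = (0110011001100110011001100110011)·(0001011001000010001101111101011) mod 2 = 0+0+0+0+0+1+1+0+0+1+0+0+0+0+1+0+0+0+1+0+0+1+1+0+0+1+0+0+0+1+1 mod 2 = 0
  s[2] = (0001111000011110000111100001111)·(0001011001000010001101111101011) mod 2 = 0+0+0+1+0+1+1+0+0+0+0+0+0+0+1+0+0+0+0+1+0+1+1+0+0+0+0+1+0+1+1 mod 2 = 0
  s[3] = (0000000111111110000000011111111)·(0001011001000010001101111101011) mod 2 = 0+0+0+0+0+0+0+0+0+1+0+0+0+0+1+0+0+0+0+0+0+0+0+1+1+1+0+1+0+1+1 mod 2 = 0
  s[4] = (0000000000000001111111111111111)·(0001011001000010001101111101011) mod 2 = 0+0+0+0+0+0+0+0+0+0+0+0+0+0+0+0+0+0+1+1+0+1+1+1+1+1+0+1+0+1+1 mod 2 = 0
Syndrome = 00000
s = 0: no error detected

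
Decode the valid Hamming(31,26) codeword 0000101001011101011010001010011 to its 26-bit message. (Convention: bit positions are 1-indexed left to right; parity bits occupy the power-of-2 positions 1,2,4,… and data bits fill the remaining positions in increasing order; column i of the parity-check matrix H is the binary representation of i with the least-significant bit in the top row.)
Parity bits occupy power-of-2 positions; data bits are at positions {3,5,6,7,9,10,11,12,13,14,15,17,18,19,20,21,22,23,24,25,26,27,28,29,30,31} (1-indexed).
Extract: c[3]=0 c[5]=1 c[6]=0 c[7]=1 c[9]=0 c[10]=1 c[11]=0 c[12]=1 c[13]=1 c[14]=1 c[15]=0 c[17]=0 c[18]=1 c[19]=1 c[20]=0 c[21]=1 c[22]=0 c[23]=0 c[24]=0 c[25]=1 c[26]=0 c[27]=1 c[28]=0 c[29]=0 c[30]=1 c[31]=1
Data = 01010101110011010001010011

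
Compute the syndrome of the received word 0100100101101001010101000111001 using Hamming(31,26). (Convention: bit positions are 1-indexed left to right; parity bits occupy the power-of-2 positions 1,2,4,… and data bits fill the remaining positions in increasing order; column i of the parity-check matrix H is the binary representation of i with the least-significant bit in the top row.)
Syndrome s = H · r^T (mod 2), r = 0100100101101001010101000111001:
  s[0] = (1010101010101010101010101010101)·(0100100101101001010101000111001) mod 2 = 0+0+0+0+1+0+0+0+0+0+1+0+1+0+0+0+0+0+0+0+0+0+0+0+0+0+1+0+0+0+1 mod 2 = 1
  s[1] = (0110011001100110011001100110011)·(0100100101101001010101000111001) mod 2 = 0+1+0+0+0+0+0+0+0+1+1+0+0+0+0+0+0+1+0+0+0+1+0+0+0+1+1+0+0+0+1 mod 2 = 0
  s[2] = (0001111000011110000111100001111)·(0100100101101001010101000111001) mod 2 = 0+0+0+0+1+0+0+0+0+0+0+0+1+0+0+0+0+0+0+1+0+1+0+0+0+0+0+1+0+0+1 mod 2 = 0
  s[3] = (0000000111111110000000011111111)·(0100100101101001010101000111001) mod 2 = 0+0+0+0+0+0+0+1+0+1+1+0+1+0+0+0+0+0+0+0+0+0+0+0+0+1+1+1+0+0+1 mod 2 = 0
  s[4] = (0000000000000001111111111111111)·(0100100101101001010101000111001) mod 2 = 0+0+0+0+0+0+0+0+0+0+0+0+0+0+0+1+0+1+0+1+0+1+0+0+0+1+1+1+0+0+1 mod 2 = 0
Syndrome = 10000
Non-zero syndrome: error at position 1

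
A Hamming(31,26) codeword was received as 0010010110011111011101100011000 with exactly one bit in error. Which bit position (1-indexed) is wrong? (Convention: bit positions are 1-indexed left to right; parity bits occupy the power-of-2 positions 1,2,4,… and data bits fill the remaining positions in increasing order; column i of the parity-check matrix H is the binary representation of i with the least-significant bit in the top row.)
Syndrome s = H · r^T (mod 2), r = 0010010110011111011101100011000:
  s[0] = (1010101010101010101010101010101)·(0010010110011111011101100011000) mod 2 = 0+0+1+0+0+0+0+0+1+0+0+0+1+0+1+0+0+0+1+0+0+0+1+0+0+0+1+0+0+0+0 mod 2 = 1
  s[1] = (0110011001100110011001100110011)·(0010010110011111011101100011000) mod 2 = 0+0+1+0+0+1+0+0+0+0+0+0+0+1+1+0+0+1+1+0+0+1+1+0+0+0+1+0+0+0+0 mod 2 = 1
  s[2] = (0001111000011110000111100001111)·(0010010110011111011101100011000) mod 2 = 0+0+0+0+0+1+0+0+0+0+0+1+1+1+1+0+0+0+0+1+0+1+1+0+0+0+0+1+0+0+0 mod 2 = 1
  s[3] = (0000000111111110000000011111111)·(0010010110011111011101100011000) mod 2 = 0+0+0+0+0+0+0+1+1+0+0+1+1+1+1+0+0+0+0+0+0+0+0+0+0+0+1+1+0+0+0 mod 2 = 0
  s[4] = (0000000000000001111111111111111)·(0010010110011111011101100011000) mod 2 = 0+0+0+0+0+0+0+0+0+0+0+0+0+0+0+1+0+1+1+1+0+1+1+0+0+0+1+1+0+0+0 mod 2 = 0
Syndrome = 11100
Column i of H is the binary representation of i, so the syndrome is the binary index of the flipped bit.
Read s = 11100 with s[0] as LSB: 1·2^0 + 1·2^1 + 1·2^2 + 0·2^3 + 0·2^4 = 7.
Error is at bit position 7.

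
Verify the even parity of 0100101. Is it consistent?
Sum of all bits: 0+1+0+0+1+0+1 = 3; 3 mod 2 = 1. Result is 1 → parity error detected.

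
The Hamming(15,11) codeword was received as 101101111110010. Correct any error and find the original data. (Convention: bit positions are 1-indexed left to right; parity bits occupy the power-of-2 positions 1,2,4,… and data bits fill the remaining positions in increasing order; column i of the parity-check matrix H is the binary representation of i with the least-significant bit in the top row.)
Syndrome s = H · r^T (mod 2), r = 101101111110010:
  s[0] = (101010101010101)·(101101111110010) mod 2 = 1+0+1+0+0+0+1+0+1+0+1+0+0+0+0 mod 2 = 1
  s[1] = (011001100110011)·(101101111110010) mod 2 = 0+0+1+0+0+1+1+0+0+1+1+0+0+1+0 mod 2 = 0
  s[2] = (000111100001111)·(101101111110010) mod 2 = 0+0+0+1+0+1+1+0+0+0+0+0+0+1+0 mod 2 = 0
  s[3] = (000000011111111)·(101101111110010) mod 2 = 0+0+0+0+0+0+0+1+1+1+1+0+0+1+0 mod 2 = 1
Syndrome = 1001
Column 9 of H equals this syndrome → error at bit 9 (1-indexed).
Flip bit 9: 101101111110010 → 101101110110010
Extract data bits at positions {3,5,6,7,9,10,11,12,13,14,15}: 10110110010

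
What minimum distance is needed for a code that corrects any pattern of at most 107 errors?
Correcting t errors requires d_min ≥ 2t + 1 = 2·107 + 1 = 215.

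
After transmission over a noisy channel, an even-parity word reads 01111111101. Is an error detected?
Sum of received bits: 0+1+1+1+1+1+1+1+1+0+1 = 9; 9 mod 2 = 1. Result is 1 ≠ 0 → error detected.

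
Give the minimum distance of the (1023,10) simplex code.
d_min = 512 (every nonzero codeword of the simplex code S_10 has weight 2^(r−1) = 512).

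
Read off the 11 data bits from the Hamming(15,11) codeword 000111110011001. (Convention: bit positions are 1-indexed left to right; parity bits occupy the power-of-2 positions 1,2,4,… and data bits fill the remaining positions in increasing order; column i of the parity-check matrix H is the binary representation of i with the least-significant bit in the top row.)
Parity bits occupy power-of-2 positions; data bits are at positions {3,5,6,7,9,10,11,12,13,14,15} (1-indexed).
Extract: c[3]=0 c[5]=1 c[6]=1 c[7]=1 c[9]=0 c[10]=0 c[11]=1 c[12]=1 c[13]=0 c[14]=0 c[15]=1
Data = 01110011001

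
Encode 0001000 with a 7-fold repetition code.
Repeat each bit 7× and concatenate:
0→0000000  0→0000000  0→0000000  1→1111111  0→0000000  0→0000000  0→0000000
Codeword = 0000000000000000000001111111000000000000000000000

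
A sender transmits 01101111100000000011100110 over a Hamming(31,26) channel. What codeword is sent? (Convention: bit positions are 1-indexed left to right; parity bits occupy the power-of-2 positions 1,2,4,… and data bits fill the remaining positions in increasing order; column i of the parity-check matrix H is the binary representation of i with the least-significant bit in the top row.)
Codeword c = d · G (mod 2), d = 01101111100000000011100110:
  c[0] = d·G[:,0] = (01101111100000000011100110)·(11011010101101010101010101) mod 2 = 0+1+0+0+1+0+1+0+1+0+0+0+0+0+0+0+0+0+0+1+0+0+0+1+0+0 mod 2 = 0
  c[1] = d·G[:,1] = (01101111100000000011100110)·(10110110011011001100110011) mod 2 = 0+0+1+0+0+1+1+0+0+0+0+0+0+0+0+0+0+0+0+0+1+0+0+0+1+0 mod 2 = 1
  c[2] = d·G[:,2] = (01101111100000000011100110)·(10000000000000000000000000) mod 2 = 0+0+0+0+0+0+0+0+0+0+0+0+0+0+0+0+0+0+0+0+0+0+0+0+0+0 mod 2 = 0
  c[3] = d·G[:,3] = (01101111100000000011100110)·(01110001111000111100001111) mod 2 = 0+1+1+0+0+0+0+1+1+0+0+0+0+0+0+0+0+0+0+0+0+0+0+1+1+0 mod 2 = 0
  c[4] = d·G[:,4] = (01101111100000000011100110)·(01000000000000000000000000) mod 2 = 0+1+0+0+0+0+0+0+0+0+0+0+0+0+0+0+0+0+0+0+0+0+0+0+0+0 mod 2 = 1
  c[5] = d·G[:,5] = (01101111100000000011100110)·(00100000000000000000000000) mod 2 = 0+0+1+0+0+0+0+0+0+0+0+0+0+0+0+0+0+0+0+0+0+0+0+0+0+0 mod 2 = 1
  c[6] = d·G[:,6] = (01101111100000000011100110)·(00010000000000000000000000) mod 2 = 0+0+0+0+0+0+0+0+0+0+0+0+0+0+0+0+0+0+0+0+0+0+0+0+0+0 mod 2 = 0
  c[7] = d·G[:,7] = (01101111100000000011100110)·(00001111111000000011111111) mod 2 = 0+0+0+0+1+1+1+1+1+0+0+0+0+0+0+0+0+0+1+1+1+0+0+1+1+0 mod 2 = 0
  c[8] = d·G[:,8] = (01101111100000000011100110)·(00001000000000000000000000) mod 2 = 0+0+0+0+1+0+0+0+0+0+0+0+0+0+0+0+0+0+0+0+0+0+0+0+0+0 mod 2 = 1
  c[9] = d·G[:,9] = (01101111100000000011100110)·(00000100000000000000000000) mod 2 = 0+0+0+0+0+1+0+0+0+0+0+0+0+0+0+0+0+0+0+0+0+0+0+0+0+0 mod 2 = 1
  c[10] = d·G[:,10] = (01101111100000000011100110)·(00000010000000000000000000) mod 2 = 0+0+0+0+0+0+1+0+0+0+0+0+0+0+0+0+0+0+0+0+0+0+0+0+0+0 mod 2 = 1
  c[11] = d·G[:,11] = (01101111100000000011100110)·(00000001000000000000000000) mod 2 = 0+0+0+0+0+0+0+1+0+0+0+0+0+0+0+0+0+0+0+0+0+0+0+0+0+0 mod 2 = 1
  c[12] = d·G[:,12] = (01101111100000000011100110)·(00000000100000000000000000) mod 2 = 0+0+0+0+0+0+0+0+1+0+0+0+0+0+0+0+0+0+0+0+0+0+0+0+0+0 mod 2 = 1
  c[13] = d·G[:,13] = (01101111100000000011100110)·(00000000010000000000000000) mod 2 = 0+0+0+0+0+0+0+0+0+0+0+0+0+0+0+0+0+0+0+0+0+0+0+0+0+0 mod 2 = 0
  c[14] = d·G[:,14] = (01101111100000000011100110)·(00000000001000000000000000) mod 2 = 0+0+0+0+0+0+0+0+0+0+0+0+0+0+0+0+0+0+0+0+0+0+0+0+0+0 mod 2 = 0
  c[15] = d·G[:,15] = (01101111100000000011100110)·(00000000000111111111111111) mod 2 = 0+0+0+0+0+0+0+0+0+0+0+0+0+0+0+0+0+0+1+1+1+0+0+1+1+0 mod 2 = 1
  c[16] = d·G[:,16] = (01101111100000000011100110)·(00000000000100000000000000) mod 2 = 0+0+0+0+0+0+0+0+0+0+0+0+0+0+0+0+0+0+0+0+0+0+0+0+0+0 mod 2 = 0
  c[17] = d·G[:,17] = (01101111100000000011100110)·(00000000000010000000000000) mod 2 = 0+0+0+0+0+0+0+0+0+0+0+0+0+0+0+0+0+0+0+0+0+0+0+0+0+0 mod 2 = 0
  c[18] = d·G[:,18] = (01101111100000000011100110)·(00000000000001000000000000) mod 2 = 0+0+0+0+0+0+0+0+0+0+0+0+0+0+0+0+0+0+0+0+0+0+0+0+0+0 mod 2 = 0
  c[19] = d·G[:,19] = (01101111100000000011100110)·(00000000000000100000000000) mod 2 = 0+0+0+0+0+0+0+0+0+0+0+0+0+0+0+0+0+0+0+0+0+0+0+0+0+0 mod 2 = 0
  c[20] = d·G[:,20] = (01101111100000000011100110)·(00000000000000010000000000) mod 2 = 0+0+0+0+0+0+0+0+0+0+0+0+0+0+0+0+0+0+0+0+0+0+0+0+0+0 mod 2 = 0
  c[21] = d·G[:,21] = (01101111100000000011100110)·(00000000000000001000000000) mod 2 = 0+0+0+0+0+0+0+0+0+0+0+0+0+0+0+0+0+0+0+0+0+0+0+0+0+0 mod 2 = 0
  c[22] = d·G[:,22] = (01101111100000000011100110)·(00000000000000000100000000) mod 2 = 0+0+0+0+0+0+0+0+0+0+0+0+0+0+0+0+0+0+0+0+0+0+0+0+0+0 mod 2 = 0
  c[23] = d·G[:,23] = (01101111100000000011100110)·(00000000000000000010000000) mod 2 = 0+0+0+0+0+0+0+0+0+0+0+0+0+0+0+0+0+0+1+0+0+0+0+0+0+0 mod 2 = 1
  c[24] = d·G[:,24] = (01101111100000000011100110)·(00000000000000000001000000) mod 2 = 0+0+0+0+0+0+0+0+0+0+0+0+0+0+0+0+0+0+0+1+0+0+0+0+0+0 mod 2 = 1
  c[25] = d·G[:,25] = (01101111100000000011100110)·(00000000000000000000100000) mod 2 = 0+0+0+0+0+0+0+0+0+0+0+0+0+0+0+0+0+0+0+0+1+0+0+0+0+0 mod 2 = 1
  c[26] = d·G[:,26] = (01101111100000000011100110)·(00000000000000000000010000) mod 2 = 0+0+0+0+0+0+0+0+0+0+0+0+0+0+0+0+0+0+0+0+0+0+0+0+0+0 mod 2 = 0
  c[27] = d·G[:,27] = (01101111100000000011100110)·(00000000000000000000001000) mod 2 = 0+0+0+0+0+0+0+0+0+0+0+0+0+0+0+0+0+0+0+0+0+0+0+0+0+0 mod 2 = 0
  c[28] = d·G[:,28] = (01101111100000000011100110)·(00000000000000000000000100) mod 2 = 0+0+0+0+0+0+0+0+0+0+0+0+0+0+0+0+0+0+0+0+0+0+0+1+0+0 mod 2 = 1
  c[29] = d·G[:,29] = (01101111100000000011100110)·(00000000000000000000000010) mod 2 = 0+0+0+0+0+0+0+0+0+0+0+0+0+0+0+0+0+0+0+0+0+0+0+0+1+0 mod 2 = 1
  c[30] = d·G[:,30] = (01101111100000000011100110)·(00000000000000000000000001) mod 2 = 0+0+0+0+0+0+0+0+0+0+0+0+0+0+0+0+0+0+0+0+0+0+0+0+0+0 mod 2 = 0
Codeword = 0100110011111001000000011100110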